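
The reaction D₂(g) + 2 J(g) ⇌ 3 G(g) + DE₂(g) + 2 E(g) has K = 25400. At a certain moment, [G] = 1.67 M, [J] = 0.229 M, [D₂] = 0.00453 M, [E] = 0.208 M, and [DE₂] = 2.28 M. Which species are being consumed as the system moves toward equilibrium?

D₂, J (reactants)

Q = [G]³·[DE₂]·[E]² / ([D₂]·[J]²) = (1.67)³·(2.28)·(0.208)² / ((0.00453)·(0.229)²) = 1930
Q = 1930 < K = 25400: net forward reaction.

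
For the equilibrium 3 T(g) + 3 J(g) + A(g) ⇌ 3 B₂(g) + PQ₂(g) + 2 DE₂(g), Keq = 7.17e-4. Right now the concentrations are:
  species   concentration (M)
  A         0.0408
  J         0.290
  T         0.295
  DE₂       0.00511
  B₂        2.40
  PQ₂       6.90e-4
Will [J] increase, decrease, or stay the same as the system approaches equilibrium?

increase

Q = [B₂]³·[PQ₂]·[DE₂]² / ([T]³·[J]³·[A]) = (2.40)³·(6.90e-4)·(0.00511)² / ((0.295)³·(0.290)³·(0.0408)) = 0.00975
Q = 0.00975 > Keq = 7.17e-4: net reverse reaction.
J is a reactant, so it increases.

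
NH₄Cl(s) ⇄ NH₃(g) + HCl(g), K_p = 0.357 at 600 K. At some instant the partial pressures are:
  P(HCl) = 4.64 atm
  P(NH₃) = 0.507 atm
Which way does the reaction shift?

in the reverse direction

(NH₄Cl is a pure solid — omitted from Q_p.)
Q_p = P(NH₃)·P(HCl) = (0.507)·(4.64) = 2.35
Q_p = 2.35 > K_p = 0.357, so the reverse reaction proceeds.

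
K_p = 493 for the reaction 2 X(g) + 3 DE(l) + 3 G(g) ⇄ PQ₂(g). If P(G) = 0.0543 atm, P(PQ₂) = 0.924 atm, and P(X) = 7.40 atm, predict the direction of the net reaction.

(DE is a pure liquid — omitted from Q_p.)
Q_p = P(PQ₂) / (P(X)²·P(G)³) = (0.924) / ((7.40)²·(0.0543)³) = 105
Q_p = 105 < K_p = 493, so the forward reaction proceeds.

in the forward direction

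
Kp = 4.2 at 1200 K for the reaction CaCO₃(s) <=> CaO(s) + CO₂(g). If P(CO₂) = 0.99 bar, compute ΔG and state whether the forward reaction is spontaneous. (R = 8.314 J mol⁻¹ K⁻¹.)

(CaCO₃, CaO are pure solids — omitted from Qp.)
Qp = P(CO₂) = 0.990
ΔG = RT ln(Qp/Kp) = (8.314 J mol⁻¹ K⁻¹)(1200 K) × ln(0.990/4.2)
   = (9.977 kJ/mol)(-1.445) = -14.4 kJ/mol
ΔG < 0, so the forward reaction is spontaneous (proceeds forward).

ΔG = -14.4 kJ/mol; the forward reaction is spontaneous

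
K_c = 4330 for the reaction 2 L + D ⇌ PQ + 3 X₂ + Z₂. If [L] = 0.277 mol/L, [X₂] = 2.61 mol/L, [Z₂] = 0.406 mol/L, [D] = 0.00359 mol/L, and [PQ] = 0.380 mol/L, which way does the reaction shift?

in the reverse direction

Q_c = [PQ]·[X₂]³·[Z₂] / ([L]²·[D]) = (0.380)·(2.61)³·(0.406) / ((0.277)²·(0.00359)) = 9960
Q_c = 9960 > K_c = 4330, so the reverse reaction proceeds.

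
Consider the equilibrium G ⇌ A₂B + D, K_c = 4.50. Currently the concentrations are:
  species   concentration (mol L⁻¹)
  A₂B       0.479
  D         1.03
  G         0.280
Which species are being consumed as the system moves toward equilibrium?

Q_c = [A₂B]·[D] / [G] = (0.479)·(1.03) / (0.280) = 1.76
Q_c = 1.76 < K_c = 4.50: net forward reaction.

G (reactants)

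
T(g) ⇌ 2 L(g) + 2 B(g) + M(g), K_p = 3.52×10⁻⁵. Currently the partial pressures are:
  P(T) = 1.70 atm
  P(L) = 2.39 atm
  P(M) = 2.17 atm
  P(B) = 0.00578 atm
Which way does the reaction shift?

Q_p = P(L)²·P(B)²·P(M) / P(T) = (2.39)²·(0.00578)²·(2.17) / (1.70) = 2.44×10⁻⁴
Q_p = 2.44×10⁻⁴ > K_p = 3.52×10⁻⁵, so the reverse reaction proceeds.

in the reverse direction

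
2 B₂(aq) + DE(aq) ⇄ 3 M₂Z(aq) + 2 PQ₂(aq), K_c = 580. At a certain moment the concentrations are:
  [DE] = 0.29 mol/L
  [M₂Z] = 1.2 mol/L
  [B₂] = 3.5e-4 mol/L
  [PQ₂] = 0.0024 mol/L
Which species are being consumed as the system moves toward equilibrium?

B₂, DE (reactants)

Q_c = [M₂Z]³·[PQ₂]² / ([B₂]²·[DE]) = (1.2)³·(0.0024)² / ((3.5e-4)²·(0.29)) = 280
Q_c = 280 < K_c = 580: net forward reaction.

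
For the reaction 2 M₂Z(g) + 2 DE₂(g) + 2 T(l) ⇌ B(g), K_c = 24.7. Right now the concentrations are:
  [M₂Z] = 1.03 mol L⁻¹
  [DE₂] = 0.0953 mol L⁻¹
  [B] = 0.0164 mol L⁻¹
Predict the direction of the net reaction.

to the right

(T is a pure liquid — omitted from Q_c.)
Q_c = [B] / ([M₂Z]²·[DE₂]²) = (0.0164) / ((1.03)²·(0.0953)²) = 1.70
Q_c = 1.70 < K_c = 24.7, so the forward reaction proceeds.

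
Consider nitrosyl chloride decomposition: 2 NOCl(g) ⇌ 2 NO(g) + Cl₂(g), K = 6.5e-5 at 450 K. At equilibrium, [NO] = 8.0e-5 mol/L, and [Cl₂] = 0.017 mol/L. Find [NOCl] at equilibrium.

[NOCl] = 0.0013 mol/L

At equilibrium, K = [NO]²·[Cl₂] / [NOCl]² = 6.5e-5.
(8.0e-5)²·(0.017) / ([NOCl])² = 6.5e-5
[NOCl]² = 1.67e-6 ⇒ [NOCl] = 0.0013 mol/L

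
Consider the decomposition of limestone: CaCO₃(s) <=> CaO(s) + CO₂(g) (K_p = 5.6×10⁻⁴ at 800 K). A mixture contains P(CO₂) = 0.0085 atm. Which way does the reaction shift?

(CaCO₃, CaO are pure solids — omitted from Q_p.)
Q_p = P(CO₂) = 0.0085
Q_p = 0.0085 > K_p = 5.6×10⁻⁴, so the reverse reaction proceeds.

in the reverse direction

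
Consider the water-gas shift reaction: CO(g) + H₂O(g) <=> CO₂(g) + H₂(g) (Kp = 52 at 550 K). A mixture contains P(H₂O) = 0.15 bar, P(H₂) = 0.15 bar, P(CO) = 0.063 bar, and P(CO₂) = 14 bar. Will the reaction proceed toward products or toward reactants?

reverse (toward reactants)

Qp = P(CO₂)·P(H₂) / (P(CO)·P(H₂O)) = (14)·(0.15) / ((0.063)·(0.15)) = 220
Qp = 220 > Kp = 52, so the reverse reaction proceeds.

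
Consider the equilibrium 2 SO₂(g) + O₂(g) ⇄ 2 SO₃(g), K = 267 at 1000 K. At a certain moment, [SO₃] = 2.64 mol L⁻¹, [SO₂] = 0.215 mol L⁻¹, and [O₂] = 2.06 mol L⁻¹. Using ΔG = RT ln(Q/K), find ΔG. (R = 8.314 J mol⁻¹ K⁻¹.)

ΔG = -10.8 kJ/mol

Q = [SO₃]² / ([SO₂]²·[O₂]) = (2.64)² / ((0.215)²·(2.06)) = 73.2
ΔG = RT ln(Q/K) = (8.314 J mol⁻¹ K⁻¹)(1000 K) × ln(73.2/267)
   = (8.314 kJ/mol)(-1.294) = -10.8 kJ/mol
ΔG < 0, so the forward reaction is spontaneous (proceeds forward).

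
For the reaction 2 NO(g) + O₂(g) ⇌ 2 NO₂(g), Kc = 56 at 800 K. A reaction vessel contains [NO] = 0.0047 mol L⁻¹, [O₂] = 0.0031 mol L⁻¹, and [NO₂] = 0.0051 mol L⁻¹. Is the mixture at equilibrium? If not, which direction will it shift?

no; Q > K, reaction proceeds in reverse

Qc = [NO₂]² / ([NO]²·[O₂]) = (0.0051)² / ((0.0047)²·(0.0031)) = 380
Qc = 380 > Kc = 56: net reverse reaction.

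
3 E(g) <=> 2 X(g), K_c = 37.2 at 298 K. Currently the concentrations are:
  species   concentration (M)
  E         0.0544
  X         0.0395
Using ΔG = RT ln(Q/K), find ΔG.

Q_c = [X]² / [E]³ = (0.0395)² / (0.0544)³ = 9.69
ΔG = RT ln(Q_c/K_c) = (8.314 J mol⁻¹ K⁻¹)(298 K) × ln(9.69/37.2)
   = (2.478 kJ/mol)(-1.345) = -3.33 kJ/mol
ΔG < 0, so the forward reaction is spontaneous (proceeds forward).

ΔG = -3.33 kJ/mol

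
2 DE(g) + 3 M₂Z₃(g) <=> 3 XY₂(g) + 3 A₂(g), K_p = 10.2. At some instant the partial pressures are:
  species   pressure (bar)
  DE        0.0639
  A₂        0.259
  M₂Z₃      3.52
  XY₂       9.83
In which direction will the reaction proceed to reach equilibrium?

toward reactants

Q_p = P(XY₂)³·P(A₂)³ / (P(DE)²·P(M₂Z₃)³) = (9.83)³·(0.259)³ / ((0.0639)²·(3.52)³) = 92.7
Q_p = 92.7 > K_p = 10.2, so the reverse reaction proceeds.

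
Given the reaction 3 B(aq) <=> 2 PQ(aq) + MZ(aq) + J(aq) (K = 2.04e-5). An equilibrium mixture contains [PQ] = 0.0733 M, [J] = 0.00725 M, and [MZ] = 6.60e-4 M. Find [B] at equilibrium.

[B] = 0.108 M

At equilibrium, K = [PQ]²·[MZ]·[J] / [B]³ = 2.04e-5.
(0.0733)²·(6.60e-4)·(0.00725) / ([B])³ = 2.04e-5
[B]³ = 0.00126 ⇒ [B] = 0.108 M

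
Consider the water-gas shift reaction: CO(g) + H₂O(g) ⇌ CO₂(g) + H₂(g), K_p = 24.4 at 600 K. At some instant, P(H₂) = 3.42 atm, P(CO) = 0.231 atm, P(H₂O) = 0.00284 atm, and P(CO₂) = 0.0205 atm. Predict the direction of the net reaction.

Q_p = P(CO₂)·P(H₂) / (P(CO)·P(H₂O)) = (0.0205)·(3.42) / ((0.231)·(0.00284)) = 107
Q_p = 107 > K_p = 24.4, so the reverse reaction proceeds.

in the reverse direction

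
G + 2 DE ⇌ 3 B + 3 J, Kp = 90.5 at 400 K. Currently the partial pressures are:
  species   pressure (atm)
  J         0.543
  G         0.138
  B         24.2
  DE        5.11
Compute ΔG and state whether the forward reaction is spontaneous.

Qp = P(B)³·P(J)³ / (P(G)·P(DE)²) = (24.2)³·(0.543)³ / ((0.138)·(5.11)²) = 630
ΔG = RT ln(Qp/Kp) = (8.314 J mol⁻¹ K⁻¹)(400 K) × ln(630/90.5)
   = (3.326 kJ/mol)(1.940) = 6.45 kJ/mol
ΔG > 0, so the forward reaction is non-spontaneous (proceeds in reverse).

ΔG = 6.45 kJ/mol; the forward reaction is non-spontaneous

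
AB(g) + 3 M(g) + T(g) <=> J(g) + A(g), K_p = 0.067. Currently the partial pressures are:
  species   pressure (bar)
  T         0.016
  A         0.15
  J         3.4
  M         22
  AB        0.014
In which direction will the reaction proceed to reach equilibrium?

to the left

Q_p = P(J)·P(A) / (P(AB)·P(M)³·P(T)) = (3.4)·(0.15) / ((0.014)·(22)³·(0.016)) = 0.21
Q_p = 0.21 > K_p = 0.067, so the reverse reaction proceeds.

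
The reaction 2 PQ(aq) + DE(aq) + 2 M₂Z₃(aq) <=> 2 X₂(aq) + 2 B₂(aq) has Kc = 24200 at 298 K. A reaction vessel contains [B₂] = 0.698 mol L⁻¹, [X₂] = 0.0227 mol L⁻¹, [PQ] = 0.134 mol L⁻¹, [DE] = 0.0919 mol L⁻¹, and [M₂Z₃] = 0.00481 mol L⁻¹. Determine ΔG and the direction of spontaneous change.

Qc = [X₂]²·[B₂]² / ([PQ]²·[DE]·[M₂Z₃]²) = (0.0227)²·(0.698)² / ((0.134)²·(0.0919)·(0.00481)²) = 6580
ΔG = RT ln(Qc/Kc) = (8.314 J mol⁻¹ K⁻¹)(298 K) × ln(6580/24200)
   = (2.478 kJ/mol)(-1.302) = -3.23 kJ/mol
ΔG < 0, so the forward reaction is spontaneous (proceeds forward).

ΔG = -3.23 kJ/mol; the forward reaction is spontaneous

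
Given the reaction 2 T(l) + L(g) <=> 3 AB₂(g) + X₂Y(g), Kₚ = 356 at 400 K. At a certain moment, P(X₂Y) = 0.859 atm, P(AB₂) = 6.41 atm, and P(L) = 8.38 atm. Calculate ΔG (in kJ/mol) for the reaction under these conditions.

(T is a pure liquid — omitted from Qₚ.)
Qₚ = P(AB₂)³·P(X₂Y) / P(L) = (6.41)³·(0.859) / (8.38) = 27.0
ΔG = RT ln(Qₚ/Kₚ) = (8.314 J mol⁻¹ K⁻¹)(400 K) × ln(27.0/356)
   = (3.326 kJ/mol)(-2.579) = -8.58 kJ/mol
ΔG < 0, so the forward reaction is spontaneous (proceeds forward).

ΔG = -8.58 kJ/mol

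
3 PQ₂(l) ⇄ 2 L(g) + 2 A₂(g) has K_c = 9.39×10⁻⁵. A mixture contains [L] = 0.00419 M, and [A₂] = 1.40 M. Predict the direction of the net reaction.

to the right

(PQ₂ is a pure liquid — omitted from Q_c.)
Q_c = [L]²·[A₂]² = (0.00419)²·(1.40)² = 3.44×10⁻⁵
Q_c = 3.44×10⁻⁵ < K_c = 9.39×10⁻⁵, so the forward reaction proceeds.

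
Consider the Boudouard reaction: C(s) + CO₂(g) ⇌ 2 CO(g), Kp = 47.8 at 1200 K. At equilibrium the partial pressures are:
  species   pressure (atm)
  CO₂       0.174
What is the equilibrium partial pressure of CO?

(C is a pure solid — omitted from Kp.)
At equilibrium, Kp = P(CO)² / P(CO₂) = 47.8.
(P(CO))² / (0.174) = 47.8
P(CO)² = 8.32 ⇒ P(CO) = 2.88 atm

P(CO) = 2.88 atm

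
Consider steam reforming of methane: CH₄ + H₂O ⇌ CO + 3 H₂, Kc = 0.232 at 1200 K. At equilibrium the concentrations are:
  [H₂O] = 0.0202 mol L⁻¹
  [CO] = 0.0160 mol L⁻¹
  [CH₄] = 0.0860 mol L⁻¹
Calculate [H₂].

[H₂] = 0.293 mol L⁻¹

At equilibrium, Kc = [CO]·[H₂]³ / ([CH₄]·[H₂O]) = 0.232.
(0.0160)·([H₂])³ / ((0.0860)·(0.0202)) = 0.232
[H₂]³ = 0.0252 ⇒ [H₂] = 0.293 mol L⁻¹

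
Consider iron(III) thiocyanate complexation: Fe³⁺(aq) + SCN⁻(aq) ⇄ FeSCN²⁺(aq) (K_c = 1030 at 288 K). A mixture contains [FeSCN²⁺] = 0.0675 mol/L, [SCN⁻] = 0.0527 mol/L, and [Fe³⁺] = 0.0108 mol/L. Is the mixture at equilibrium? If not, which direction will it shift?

no; Q < K, reaction proceeds forward

Q_c = [FeSCN²⁺] / ([Fe³⁺]·[SCN⁻]) = (0.0675) / ((0.0108)·(0.0527)) = 119
Q_c = 119 < K_c = 1030: net forward reaction.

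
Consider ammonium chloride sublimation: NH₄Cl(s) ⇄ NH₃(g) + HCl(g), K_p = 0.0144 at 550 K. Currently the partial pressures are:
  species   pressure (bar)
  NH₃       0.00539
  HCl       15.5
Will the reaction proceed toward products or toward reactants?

(NH₄Cl is a pure solid — omitted from Q_p.)
Q_p = P(NH₃)·P(HCl) = (0.00539)·(15.5) = 0.0835
Q_p = 0.0835 > K_p = 0.0144, so the reverse reaction proceeds.

toward reactants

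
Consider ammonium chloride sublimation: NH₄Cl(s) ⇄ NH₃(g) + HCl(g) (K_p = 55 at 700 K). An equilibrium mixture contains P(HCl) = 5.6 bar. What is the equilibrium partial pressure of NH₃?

(NH₄Cl is a pure solid — omitted from K_p.)
At equilibrium, K_p = P(NH₃)·P(HCl) = 55.
(P(NH₃))·(5.6) = 55
P(NH₃) = 9.82 = 9.8 bar

P(NH₃) = 9.8 bar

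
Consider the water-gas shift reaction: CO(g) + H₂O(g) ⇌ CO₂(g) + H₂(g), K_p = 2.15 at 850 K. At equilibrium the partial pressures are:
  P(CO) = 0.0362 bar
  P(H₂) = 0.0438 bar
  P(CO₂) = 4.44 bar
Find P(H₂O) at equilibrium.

P(H₂O) = 2.50 bar

At equilibrium, K_p = P(CO₂)·P(H₂) / (P(CO)·P(H₂O)) = 2.15.
(4.44)·(0.0438) / ((0.0362)·(P(H₂O))) = 2.15
P(H₂O) = 2.50 bar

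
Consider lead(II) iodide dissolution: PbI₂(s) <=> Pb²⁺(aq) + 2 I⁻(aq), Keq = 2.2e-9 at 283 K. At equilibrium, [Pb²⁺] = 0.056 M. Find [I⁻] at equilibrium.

[I⁻] = 2.0e-4 M

(PbI₂ is a pure solid — omitted from Keq.)
At equilibrium, Keq = [Pb²⁺]·[I⁻]² = 2.2e-9.
(0.056)·([I⁻])² = 2.2e-9
[I⁻]² = 3.93e-8 ⇒ [I⁻] = 2.0e-4 M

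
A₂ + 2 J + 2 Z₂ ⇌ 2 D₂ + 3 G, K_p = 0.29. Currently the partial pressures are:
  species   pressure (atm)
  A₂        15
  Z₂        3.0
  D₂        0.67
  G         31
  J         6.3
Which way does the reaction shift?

Q_p = P(D₂)²·P(G)³ / (P(A₂)·P(J)²·P(Z₂)²) = (0.67)²·(31)³ / ((15)·(6.3)²·(3.0)²) = 2.5
Q_p = 2.5 > K_p = 0.29, so the reverse reaction proceeds.

in the reverse direction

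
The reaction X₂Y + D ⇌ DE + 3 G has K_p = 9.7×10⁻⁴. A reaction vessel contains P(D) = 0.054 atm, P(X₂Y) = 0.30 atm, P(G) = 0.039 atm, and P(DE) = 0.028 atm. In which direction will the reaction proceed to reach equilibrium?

Q_p = P(DE)·P(G)³ / (P(X₂Y)·P(D)) = (0.028)·(0.039)³ / ((0.30)·(0.054)) = 1.0×10⁻⁴
Q_p = 1.0×10⁻⁴ < K_p = 9.7×10⁻⁴, so the forward reaction proceeds.

in the forward direction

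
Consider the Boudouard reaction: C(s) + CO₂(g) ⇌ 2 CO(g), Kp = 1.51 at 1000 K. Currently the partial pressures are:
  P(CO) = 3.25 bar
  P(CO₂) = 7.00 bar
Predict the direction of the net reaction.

(C is a pure solid — omitted from Qp.)
Qp = P(CO)² / P(CO₂) = (3.25)² / (7.00) = 1.51
Qp = 1.51 = Kp, so the system is already at equilibrium.

neither direction; the system is at equilibrium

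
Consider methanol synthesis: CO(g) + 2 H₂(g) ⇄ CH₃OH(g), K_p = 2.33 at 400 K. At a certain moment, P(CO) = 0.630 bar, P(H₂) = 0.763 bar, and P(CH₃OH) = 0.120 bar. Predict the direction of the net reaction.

to the right

Q_p = P(CH₃OH) / (P(CO)·P(H₂)²) = (0.120) / ((0.630)·(0.763)²) = 0.327
Q_p = 0.327 < K_p = 2.33, so the forward reaction proceeds.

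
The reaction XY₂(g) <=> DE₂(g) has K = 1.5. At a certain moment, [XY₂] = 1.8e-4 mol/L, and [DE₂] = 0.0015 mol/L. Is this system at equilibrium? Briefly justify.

Q = [DE₂] / [XY₂] = (0.0015) / (1.8e-4) = 8.3
Q = 8.3 > K = 1.5: net reverse reaction.

no; Q > K, reaction proceeds in reverse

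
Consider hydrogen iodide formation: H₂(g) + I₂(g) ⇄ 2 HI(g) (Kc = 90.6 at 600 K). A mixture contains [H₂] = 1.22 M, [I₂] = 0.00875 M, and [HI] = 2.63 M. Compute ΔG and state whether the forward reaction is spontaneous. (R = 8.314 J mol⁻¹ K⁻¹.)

ΔG = 9.81 kJ/mol; the forward reaction is non-spontaneous

Qc = [HI]² / ([H₂]·[I₂]) = (2.63)² / ((1.22)·(0.00875)) = 648
ΔG = RT ln(Qc/Kc) = (8.314 J mol⁻¹ K⁻¹)(600 K) × ln(648/90.6)
   = (4.988 kJ/mol)(1.967) = 9.81 kJ/mol
ΔG > 0, so the forward reaction is non-spontaneous (proceeds in reverse).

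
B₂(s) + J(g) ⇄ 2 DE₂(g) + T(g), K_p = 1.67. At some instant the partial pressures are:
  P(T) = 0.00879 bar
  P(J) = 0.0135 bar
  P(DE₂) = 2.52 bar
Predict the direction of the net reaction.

reverse (toward reactants)

(B₂ is a pure solid — omitted from Q_p.)
Q_p = P(DE₂)²·P(T) / P(J) = (2.52)²·(0.00879) / (0.0135) = 4.13
Q_p = 4.13 > K_p = 1.67, so the reverse reaction proceeds.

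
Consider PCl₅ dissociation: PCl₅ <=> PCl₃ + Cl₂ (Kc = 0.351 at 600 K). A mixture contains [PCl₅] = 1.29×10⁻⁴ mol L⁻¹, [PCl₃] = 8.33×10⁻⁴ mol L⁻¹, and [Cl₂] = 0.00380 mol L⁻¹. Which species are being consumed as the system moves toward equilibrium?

PCl₅ (reactants)

Qc = [PCl₃]·[Cl₂] / [PCl₅] = (8.33×10⁻⁴)·(0.00380) / (1.29×10⁻⁴) = 0.0245
Qc = 0.0245 < Kc = 0.351: net forward reaction.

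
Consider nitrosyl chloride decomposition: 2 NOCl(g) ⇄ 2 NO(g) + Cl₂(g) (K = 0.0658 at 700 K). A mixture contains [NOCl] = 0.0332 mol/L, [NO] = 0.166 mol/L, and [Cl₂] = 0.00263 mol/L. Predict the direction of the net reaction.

Q = [NO]²·[Cl₂] / [NOCl]² = (0.166)²·(0.00263) / (0.0332)² = 0.0658
Q = 0.0658 = K, so the system is already at equilibrium.

no net change (already at equilibrium)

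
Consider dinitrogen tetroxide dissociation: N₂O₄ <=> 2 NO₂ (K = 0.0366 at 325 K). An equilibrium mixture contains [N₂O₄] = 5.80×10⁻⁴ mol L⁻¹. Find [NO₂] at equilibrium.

[NO₂] = 0.00461 mol L⁻¹

At equilibrium, K = [NO₂]² / [N₂O₄] = 0.0366.
([NO₂])² / (5.80×10⁻⁴) = 0.0366
[NO₂]² = 2.12×10⁻⁵ ⇒ [NO₂] = 0.00461 mol L⁻¹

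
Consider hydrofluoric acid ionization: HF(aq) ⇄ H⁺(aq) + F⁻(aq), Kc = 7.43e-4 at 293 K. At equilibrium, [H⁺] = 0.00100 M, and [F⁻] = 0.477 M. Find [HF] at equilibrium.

[HF] = 0.642 M

At equilibrium, Kc = [H⁺]·[F⁻] / [HF] = 7.43e-4.
(0.00100)·(0.477) / ([HF]) = 7.43e-4
[HF] = 0.642 M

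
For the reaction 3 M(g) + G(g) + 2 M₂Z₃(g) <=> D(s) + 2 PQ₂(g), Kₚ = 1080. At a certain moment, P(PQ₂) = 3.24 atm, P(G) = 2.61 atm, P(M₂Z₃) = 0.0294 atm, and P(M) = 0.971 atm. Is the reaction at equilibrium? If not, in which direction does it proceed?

reverse (toward reactants)

(D is a pure solid — omitted from Qₚ.)
Qₚ = P(PQ₂)² / (P(M)³·P(G)·P(M₂Z₃)²) = (3.24)² / ((0.971)³·(2.61)·(0.0294)²) = 5080
Qₚ = 5080 > Kₚ = 1080, so the reverse reaction proceeds.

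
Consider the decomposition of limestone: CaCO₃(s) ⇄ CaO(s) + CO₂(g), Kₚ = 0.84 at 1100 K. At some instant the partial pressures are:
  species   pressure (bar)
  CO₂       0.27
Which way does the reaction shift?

in the forward direction

(CaCO₃, CaO are pure solids — omitted from Qₚ.)
Qₚ = P(CO₂) = 0.27
Qₚ = 0.27 < Kₚ = 0.84, so the forward reaction proceeds.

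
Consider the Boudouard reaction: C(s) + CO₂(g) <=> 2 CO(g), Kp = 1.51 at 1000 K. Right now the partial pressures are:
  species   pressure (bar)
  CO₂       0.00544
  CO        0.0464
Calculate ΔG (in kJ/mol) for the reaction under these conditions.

ΔG = -11.1 kJ/mol

(C is a pure solid — omitted from Qp.)
Qp = P(CO)² / P(CO₂) = (0.0464)² / (0.00544) = 0.396
ΔG = RT ln(Qp/Kp) = (8.314 J mol⁻¹ K⁻¹)(1000 K) × ln(0.396/1.51)
   = (8.314 kJ/mol)(-1.338) = -11.1 kJ/mol
ΔG < 0, so the forward reaction is spontaneous (proceeds forward).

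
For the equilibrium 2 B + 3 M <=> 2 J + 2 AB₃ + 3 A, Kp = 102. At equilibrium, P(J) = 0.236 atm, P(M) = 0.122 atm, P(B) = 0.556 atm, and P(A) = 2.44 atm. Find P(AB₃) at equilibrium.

P(AB₃) = 0.266 atm

At equilibrium, Kp = P(J)²·P(AB₃)²·P(A)³ / (P(B)²·P(M)³) = 102.
(0.236)²·(P(AB₃))²·(2.44)³ / ((0.556)²·(0.122)³) = 102
P(AB₃)² = 0.0708 ⇒ P(AB₃) = 0.266 atm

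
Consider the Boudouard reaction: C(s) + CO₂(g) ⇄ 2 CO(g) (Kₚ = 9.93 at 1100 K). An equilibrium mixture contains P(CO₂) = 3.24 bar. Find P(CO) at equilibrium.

P(CO) = 5.67 bar

(C is a pure solid — omitted from Kₚ.)
At equilibrium, Kₚ = P(CO)² / P(CO₂) = 9.93.
(P(CO))² / (3.24) = 9.93
P(CO)² = 32.2 ⇒ P(CO) = 5.67 bar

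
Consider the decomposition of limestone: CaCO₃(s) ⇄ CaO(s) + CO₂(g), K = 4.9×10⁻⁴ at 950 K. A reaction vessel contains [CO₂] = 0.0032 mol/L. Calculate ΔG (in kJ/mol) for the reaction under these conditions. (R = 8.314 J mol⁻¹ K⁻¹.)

ΔG = 14.8 kJ/mol

(CaCO₃, CaO are pure solids — omitted from Q.)
Q = [CO₂] = 0.00320
ΔG = RT ln(Q/K) = (8.314 J mol⁻¹ K⁻¹)(950 K) × ln(0.00320/4.9×10⁻⁴)
   = (7.898 kJ/mol)(1.877) = 14.8 kJ/mol
ΔG > 0, so the forward reaction is non-spontaneous (proceeds in reverse).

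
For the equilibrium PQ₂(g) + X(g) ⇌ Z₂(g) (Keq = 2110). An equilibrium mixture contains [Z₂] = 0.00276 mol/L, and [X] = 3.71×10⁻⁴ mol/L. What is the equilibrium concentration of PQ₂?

[PQ₂] = 0.00353 mol/L

At equilibrium, Keq = [Z₂] / ([PQ₂]·[X]) = 2110.
(0.00276) / (([PQ₂])·(3.71×10⁻⁴)) = 2110
[PQ₂] = 0.00353 mol/L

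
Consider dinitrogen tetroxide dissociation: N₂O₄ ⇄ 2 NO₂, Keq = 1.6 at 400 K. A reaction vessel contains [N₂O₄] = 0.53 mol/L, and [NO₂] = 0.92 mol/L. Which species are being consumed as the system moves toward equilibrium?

Q = [NO₂]² / [N₂O₄] = (0.92)² / (0.53) = 1.6
Q = 1.6 = Keq; the system is at equilibrium.

none (at equilibrium)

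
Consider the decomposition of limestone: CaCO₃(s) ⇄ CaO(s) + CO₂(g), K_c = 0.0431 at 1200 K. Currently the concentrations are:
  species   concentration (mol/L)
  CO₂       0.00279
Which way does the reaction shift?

(CaCO₃, CaO are pure solids — omitted from Q_c.)
Q_c = [CO₂] = 0.00279
Q_c = 0.00279 < K_c = 0.0431, so the forward reaction proceeds.

in the forward direction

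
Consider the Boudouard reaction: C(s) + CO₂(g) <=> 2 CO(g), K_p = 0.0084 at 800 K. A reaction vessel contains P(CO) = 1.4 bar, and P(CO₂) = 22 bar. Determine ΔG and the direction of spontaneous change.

ΔG = 15.7 kJ/mol; the forward reaction is non-spontaneous

(C is a pure solid — omitted from Q_p.)
Q_p = P(CO)² / P(CO₂) = (1.4)² / (22) = 0.0891
ΔG = RT ln(Q_p/K_p) = (8.314 J mol⁻¹ K⁻¹)(800 K) × ln(0.0891/0.0084)
   = (6.651 kJ/mol)(2.362) = 15.7 kJ/mol
ΔG > 0, so the forward reaction is non-spontaneous (proceeds in reverse).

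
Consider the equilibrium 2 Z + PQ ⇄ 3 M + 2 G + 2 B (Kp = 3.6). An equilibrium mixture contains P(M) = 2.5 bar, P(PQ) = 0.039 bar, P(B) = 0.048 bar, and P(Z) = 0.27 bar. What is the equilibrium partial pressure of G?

At equilibrium, Kp = P(M)³·P(G)²·P(B)² / (P(Z)²·P(PQ)) = 3.6.
(2.5)³·(P(G))²·(0.048)² / ((0.27)²·(0.039)) = 3.6
P(G)² = 0.284 ⇒ P(G) = 0.53 bar

P(G) = 0.53 bar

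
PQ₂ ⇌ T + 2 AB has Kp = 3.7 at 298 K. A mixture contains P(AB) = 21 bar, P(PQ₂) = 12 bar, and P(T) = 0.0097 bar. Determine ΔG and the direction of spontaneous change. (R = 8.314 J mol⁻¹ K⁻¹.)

Qp = P(T)·P(AB)² / P(PQ₂) = (0.0097)·(21)² / (12) = 0.356
ΔG = RT ln(Qp/Kp) = (8.314 J mol⁻¹ K⁻¹)(298 K) × ln(0.356/3.7)
   = (2.478 kJ/mol)(-2.341) = -5.80 kJ/mol
ΔG < 0, so the forward reaction is spontaneous (proceeds forward).

ΔG = -5.80 kJ/mol; the forward reaction is spontaneous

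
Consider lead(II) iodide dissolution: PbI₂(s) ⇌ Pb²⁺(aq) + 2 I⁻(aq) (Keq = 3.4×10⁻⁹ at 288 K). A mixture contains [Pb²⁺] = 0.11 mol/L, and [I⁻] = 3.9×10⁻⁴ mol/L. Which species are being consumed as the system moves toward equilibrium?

Pb²⁺, I⁻ (products)

(PbI₂ is a pure solid — omitted from Q.)
Q = [Pb²⁺]·[I⁻]² = (0.11)·(3.9×10⁻⁴)² = 1.7×10⁻⁸
Q = 1.7×10⁻⁸ > Keq = 3.4×10⁻⁹: net reverse reaction.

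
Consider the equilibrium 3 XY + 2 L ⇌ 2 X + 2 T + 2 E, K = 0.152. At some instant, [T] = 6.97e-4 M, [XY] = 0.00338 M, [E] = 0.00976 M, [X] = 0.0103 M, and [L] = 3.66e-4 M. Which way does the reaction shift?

reverse (toward reactants)

Q = [X]²·[T]²·[E]² / ([XY]³·[L]²) = (0.0103)²·(6.97e-4)²·(0.00976)² / ((0.00338)³·(3.66e-4)²) = 0.949
Q = 0.949 > K = 0.152, so the reverse reaction proceeds.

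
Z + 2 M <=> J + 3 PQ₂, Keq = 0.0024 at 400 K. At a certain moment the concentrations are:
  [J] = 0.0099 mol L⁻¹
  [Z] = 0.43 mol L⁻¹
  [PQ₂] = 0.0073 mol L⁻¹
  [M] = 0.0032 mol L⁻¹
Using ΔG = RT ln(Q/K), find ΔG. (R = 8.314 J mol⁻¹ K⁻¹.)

ΔG = -3.36 kJ/mol

Q = [J]·[PQ₂]³ / ([Z]·[M]²) = (0.0099)·(0.0073)³ / ((0.43)·(0.0032)²) = 8.75e-4
ΔG = RT ln(Q/Keq) = (8.314 J mol⁻¹ K⁻¹)(400 K) × ln(8.75e-4/0.0024)
   = (3.326 kJ/mol)(-1.009) = -3.36 kJ/mol
ΔG < 0, so the forward reaction is spontaneous (proceeds forward).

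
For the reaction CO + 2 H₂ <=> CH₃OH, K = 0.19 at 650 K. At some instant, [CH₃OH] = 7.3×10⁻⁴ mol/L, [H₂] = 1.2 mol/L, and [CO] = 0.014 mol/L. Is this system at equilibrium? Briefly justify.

Q = [CH₃OH] / ([CO]·[H₂]²) = (7.3×10⁻⁴) / ((0.014)·(1.2)²) = 0.036
Q = 0.036 < K = 0.19: net forward reaction.

no; Q < K, reaction proceeds forward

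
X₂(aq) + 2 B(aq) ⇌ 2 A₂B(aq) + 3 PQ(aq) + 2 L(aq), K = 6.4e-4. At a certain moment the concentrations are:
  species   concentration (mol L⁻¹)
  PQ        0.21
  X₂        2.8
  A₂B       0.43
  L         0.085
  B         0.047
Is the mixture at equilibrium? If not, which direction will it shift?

Q = [A₂B]²·[PQ]³·[L]² / ([X₂]·[B]²) = (0.43)²·(0.21)³·(0.085)² / ((2.8)·(0.047)²) = 0.0020
Q = 0.0020 > K = 6.4e-4: net reverse reaction.

no; Q > K, reaction proceeds in reverse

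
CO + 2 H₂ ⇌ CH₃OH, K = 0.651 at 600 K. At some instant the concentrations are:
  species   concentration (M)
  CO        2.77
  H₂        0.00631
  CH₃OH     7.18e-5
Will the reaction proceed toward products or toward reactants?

at equilibrium

Q = [CH₃OH] / ([CO]·[H₂]²) = (7.18e-5) / ((2.77)·(0.00631)²) = 0.651
Q = 0.651 = K, so the system is already at equilibrium.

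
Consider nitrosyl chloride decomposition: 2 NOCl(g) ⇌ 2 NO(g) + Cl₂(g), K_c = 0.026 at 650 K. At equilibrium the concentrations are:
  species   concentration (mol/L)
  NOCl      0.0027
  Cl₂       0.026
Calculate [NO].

[NO] = 0.0027 mol/L

At equilibrium, K_c = [NO]²·[Cl₂] / [NOCl]² = 0.026.
([NO])²·(0.026) / (0.0027)² = 0.026
[NO]² = 7.29e-6 ⇒ [NO] = 0.0027 mol/L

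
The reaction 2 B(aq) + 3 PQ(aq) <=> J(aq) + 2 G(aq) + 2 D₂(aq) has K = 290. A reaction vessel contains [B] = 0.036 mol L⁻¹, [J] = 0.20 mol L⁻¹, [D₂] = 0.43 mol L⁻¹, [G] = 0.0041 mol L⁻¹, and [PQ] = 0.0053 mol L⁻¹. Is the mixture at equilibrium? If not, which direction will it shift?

no; Q > K, reaction proceeds in reverse

Q = [J]·[G]²·[D₂]² / ([B]²·[PQ]³) = (0.20)·(0.0041)²·(0.43)² / ((0.036)²·(0.0053)³) = 3200
Q = 3200 > K = 290: net reverse reaction.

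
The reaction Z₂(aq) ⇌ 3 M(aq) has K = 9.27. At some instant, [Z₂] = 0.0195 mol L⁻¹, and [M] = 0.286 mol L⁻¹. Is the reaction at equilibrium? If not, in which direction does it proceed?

to the right

Q = [M]³ / [Z₂] = (0.286)³ / (0.0195) = 1.20
Q = 1.20 < K = 9.27, so the forward reaction proceeds.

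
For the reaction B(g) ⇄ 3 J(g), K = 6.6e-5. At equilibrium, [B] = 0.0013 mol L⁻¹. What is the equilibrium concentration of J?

At equilibrium, K = [J]³ / [B] = 6.6e-5.
([J])³ / (0.0013) = 6.6e-5
[J]³ = 8.58e-8 ⇒ [J] = 0.0044 mol L⁻¹

[J] = 0.0044 mol L⁻¹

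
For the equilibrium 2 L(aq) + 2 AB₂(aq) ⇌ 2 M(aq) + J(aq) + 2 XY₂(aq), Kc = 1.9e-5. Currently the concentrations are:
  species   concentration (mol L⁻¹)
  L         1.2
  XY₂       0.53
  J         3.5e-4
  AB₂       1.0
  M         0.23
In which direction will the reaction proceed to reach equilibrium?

Qc = [M]²·[J]·[XY₂]² / ([L]²·[AB₂]²) = (0.23)²·(3.5e-4)·(0.53)² / ((1.2)²·(1.0)²) = 3.6e-6
Qc = 3.6e-6 < Kc = 1.9e-5, so the forward reaction proceeds.

forward (toward products)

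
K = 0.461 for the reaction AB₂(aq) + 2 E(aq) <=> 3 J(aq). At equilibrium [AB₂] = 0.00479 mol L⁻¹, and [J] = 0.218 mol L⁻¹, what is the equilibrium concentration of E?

[E] = 2.17 mol L⁻¹

At equilibrium, K = [J]³ / ([AB₂]·[E]²) = 0.461.
(0.218)³ / ((0.00479)·([E])²) = 0.461
[E]² = 4.69 ⇒ [E] = 2.17 mol L⁻¹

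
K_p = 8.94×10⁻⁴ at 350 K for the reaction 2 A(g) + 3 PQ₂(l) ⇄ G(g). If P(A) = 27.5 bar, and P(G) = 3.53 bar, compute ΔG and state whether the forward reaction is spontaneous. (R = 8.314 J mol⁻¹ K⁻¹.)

ΔG = 4.81 kJ/mol; the forward reaction is non-spontaneous

(PQ₂ is a pure liquid — omitted from Q_p.)
Q_p = P(G) / P(A)² = (3.53) / (27.5)² = 0.00467
ΔG = RT ln(Q_p/K_p) = (8.314 J mol⁻¹ K⁻¹)(350 K) × ln(0.00467/8.94×10⁻⁴)
   = (2.910 kJ/mol)(1.653) = 4.81 kJ/mol
ΔG > 0, so the forward reaction is non-spontaneous (proceeds in reverse).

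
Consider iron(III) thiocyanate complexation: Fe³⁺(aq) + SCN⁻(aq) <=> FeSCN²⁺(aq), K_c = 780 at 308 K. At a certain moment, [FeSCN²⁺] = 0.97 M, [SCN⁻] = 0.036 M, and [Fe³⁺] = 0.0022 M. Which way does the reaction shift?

reverse (toward reactants)

Q_c = [FeSCN²⁺] / ([Fe³⁺]·[SCN⁻]) = (0.97) / ((0.0022)·(0.036)) = 12000
Q_c = 12000 > K_c = 780, so the reverse reaction proceeds.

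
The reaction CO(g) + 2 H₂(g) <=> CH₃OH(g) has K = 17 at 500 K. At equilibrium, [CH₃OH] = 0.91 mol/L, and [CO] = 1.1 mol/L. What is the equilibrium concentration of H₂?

[H₂] = 0.22 mol/L

At equilibrium, K = [CH₃OH] / ([CO]·[H₂]²) = 17.
(0.91) / ((1.1)·([H₂])²) = 17
[H₂]² = 0.0487 ⇒ [H₂] = 0.22 mol/L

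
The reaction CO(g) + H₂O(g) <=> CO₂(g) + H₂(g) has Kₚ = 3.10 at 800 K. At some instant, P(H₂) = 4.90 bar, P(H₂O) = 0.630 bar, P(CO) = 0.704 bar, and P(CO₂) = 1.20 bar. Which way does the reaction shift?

to the left

Qₚ = P(CO₂)·P(H₂) / (P(CO)·P(H₂O)) = (1.20)·(4.90) / ((0.704)·(0.630)) = 13.3
Qₚ = 13.3 > Kₚ = 3.10, so the reverse reaction proceeds.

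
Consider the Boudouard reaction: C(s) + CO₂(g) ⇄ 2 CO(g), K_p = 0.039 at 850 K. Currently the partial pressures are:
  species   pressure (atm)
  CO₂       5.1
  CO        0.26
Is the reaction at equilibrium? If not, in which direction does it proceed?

(C is a pure solid — omitted from Q_p.)
Q_p = P(CO)² / P(CO₂) = (0.26)² / (5.1) = 0.013
Q_p = 0.013 < K_p = 0.039, so the forward reaction proceeds.

toward products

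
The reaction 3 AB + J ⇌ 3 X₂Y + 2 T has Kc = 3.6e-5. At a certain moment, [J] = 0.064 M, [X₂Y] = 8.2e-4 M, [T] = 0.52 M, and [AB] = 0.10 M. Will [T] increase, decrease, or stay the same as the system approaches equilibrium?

increase

Qc = [X₂Y]³·[T]² / ([AB]³·[J]) = (8.2e-4)³·(0.52)² / ((0.10)³·(0.064)) = 2.3e-6
Qc = 2.3e-6 < Kc = 3.6e-5: net forward reaction.
T is a product, so it increases.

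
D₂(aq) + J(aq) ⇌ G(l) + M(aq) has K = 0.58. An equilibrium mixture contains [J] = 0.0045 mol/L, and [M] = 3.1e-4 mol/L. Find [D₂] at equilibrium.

[D₂] = 0.12 mol/L

(G is a pure liquid — omitted from K.)
At equilibrium, K = [M] / ([D₂]·[J]) = 0.58.
(3.1e-4) / (([D₂])·(0.0045)) = 0.58
[D₂] = 0.119 = 0.12 mol/L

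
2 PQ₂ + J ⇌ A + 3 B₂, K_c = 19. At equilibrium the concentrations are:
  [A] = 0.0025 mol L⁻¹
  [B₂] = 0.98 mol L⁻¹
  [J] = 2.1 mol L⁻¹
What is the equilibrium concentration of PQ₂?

[PQ₂] = 0.0077 mol L⁻¹

At equilibrium, K_c = [A]·[B₂]³ / ([PQ₂]²·[J]) = 19.
(0.0025)·(0.98)³ / (([PQ₂])²·(2.1)) = 19
[PQ₂]² = 5.90×10⁻⁵ ⇒ [PQ₂] = 0.0077 mol L⁻¹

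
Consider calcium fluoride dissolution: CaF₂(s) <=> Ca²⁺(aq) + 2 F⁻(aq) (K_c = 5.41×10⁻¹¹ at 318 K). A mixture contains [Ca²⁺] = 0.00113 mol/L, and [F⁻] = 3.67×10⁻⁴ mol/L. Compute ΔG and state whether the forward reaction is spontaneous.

(CaF₂ is a pure solid — omitted from Q_c.)
Q_c = [Ca²⁺]·[F⁻]² = (0.00113)·(3.67×10⁻⁴)² = 1.52×10⁻¹⁰
ΔG = RT ln(Q_c/K_c) = (8.314 J mol⁻¹ K⁻¹)(318 K) × ln(1.52×10⁻¹⁰/5.41×10⁻¹¹)
   = (2.644 kJ/mol)(1.033) = 2.73 kJ/mol
ΔG > 0, so the forward reaction is non-spontaneous (proceeds in reverse).

ΔG = 2.73 kJ/mol; the forward reaction is non-spontaneous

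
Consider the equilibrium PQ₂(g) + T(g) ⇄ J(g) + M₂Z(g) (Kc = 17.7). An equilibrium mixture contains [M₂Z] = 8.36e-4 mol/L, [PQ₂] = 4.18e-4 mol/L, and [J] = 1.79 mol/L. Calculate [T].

At equilibrium, Kc = [J]·[M₂Z] / ([PQ₂]·[T]) = 17.7.
(1.79)·(8.36e-4) / ((4.18e-4)·([T])) = 17.7
[T] = 0.202 mol/L

[T] = 0.202 mol/L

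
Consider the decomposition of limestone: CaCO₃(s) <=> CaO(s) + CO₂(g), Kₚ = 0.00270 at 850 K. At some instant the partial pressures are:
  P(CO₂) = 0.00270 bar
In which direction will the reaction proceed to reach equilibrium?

(CaCO₃, CaO are pure solids — omitted from Qₚ.)
Qₚ = P(CO₂) = 0.00270
Qₚ = 0.00270 = Kₚ, so the system is already at equilibrium.

no net change (already at equilibrium)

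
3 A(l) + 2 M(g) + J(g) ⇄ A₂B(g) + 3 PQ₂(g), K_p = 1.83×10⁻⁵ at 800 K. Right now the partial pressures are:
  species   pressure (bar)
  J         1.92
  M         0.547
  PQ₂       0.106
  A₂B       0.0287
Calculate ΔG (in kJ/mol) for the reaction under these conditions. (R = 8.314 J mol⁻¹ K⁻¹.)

ΔG = 7.84 kJ/mol

(A is a pure liquid — omitted from Q_p.)
Q_p = P(A₂B)·P(PQ₂)³ / (P(M)²·P(J)) = (0.0287)·(0.106)³ / ((0.547)²·(1.92)) = 5.95×10⁻⁵
ΔG = RT ln(Q_p/K_p) = (8.314 J mol⁻¹ K⁻¹)(800 K) × ln(5.95×10⁻⁵/1.83×10⁻⁵)
   = (6.651 kJ/mol)(1.179) = 7.84 kJ/mol
ΔG > 0, so the forward reaction is non-spontaneous (proceeds in reverse).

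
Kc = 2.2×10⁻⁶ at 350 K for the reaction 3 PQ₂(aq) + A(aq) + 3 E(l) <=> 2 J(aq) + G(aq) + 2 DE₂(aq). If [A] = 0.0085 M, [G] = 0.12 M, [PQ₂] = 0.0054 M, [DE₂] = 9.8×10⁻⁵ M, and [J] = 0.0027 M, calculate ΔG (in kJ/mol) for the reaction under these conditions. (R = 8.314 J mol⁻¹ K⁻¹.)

ΔG = 3.05 kJ/mol

(E is a pure liquid — omitted from Qc.)
Qc = [J]²·[G]·[DE₂]² / ([PQ₂]³·[A]) = (0.0027)²·(0.12)·(9.8×10⁻⁵)² / ((0.0054)³·(0.0085)) = 6.28×10⁻⁶
ΔG = RT ln(Qc/Kc) = (8.314 J mol⁻¹ K⁻¹)(350 K) × ln(6.28×10⁻⁶/2.2×10⁻⁶)
   = (2.910 kJ/mol)(1.049) = 3.05 kJ/mol
ΔG > 0, so the forward reaction is non-spontaneous (proceeds in reverse).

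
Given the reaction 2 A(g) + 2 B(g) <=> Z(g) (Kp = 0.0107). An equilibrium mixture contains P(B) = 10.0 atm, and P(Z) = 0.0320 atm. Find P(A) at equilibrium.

P(A) = 0.173 atm

At equilibrium, Kp = P(Z) / (P(A)²·P(B)²) = 0.0107.
(0.0320) / ((P(A))²·(10.0)²) = 0.0107
P(A)² = 0.0299 ⇒ P(A) = 0.173 atm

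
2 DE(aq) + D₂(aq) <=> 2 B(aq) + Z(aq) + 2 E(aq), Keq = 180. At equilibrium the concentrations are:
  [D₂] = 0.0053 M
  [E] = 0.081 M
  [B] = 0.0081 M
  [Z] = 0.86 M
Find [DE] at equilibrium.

At equilibrium, Keq = [B]²·[Z]·[E]² / ([DE]²·[D₂]) = 180.
(0.0081)²·(0.86)·(0.081)² / (([DE])²·(0.0053)) = 180
[DE]² = 3.88e-7 ⇒ [DE] = 6.2e-4 M

[DE] = 6.2e-4 M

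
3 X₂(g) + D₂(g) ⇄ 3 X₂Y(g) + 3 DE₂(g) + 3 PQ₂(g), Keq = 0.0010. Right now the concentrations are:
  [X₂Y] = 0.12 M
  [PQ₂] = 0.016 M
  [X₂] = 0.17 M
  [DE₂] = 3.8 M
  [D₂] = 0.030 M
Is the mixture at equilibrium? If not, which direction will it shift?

Q = [X₂Y]³·[DE₂]³·[PQ₂]³ / ([X₂]³·[D₂]) = (0.12)³·(3.8)³·(0.016)³ / ((0.17)³·(0.030)) = 0.0026
Q = 0.0026 > Keq = 0.0010: net reverse reaction.

no; Q > K, reaction proceeds in reverse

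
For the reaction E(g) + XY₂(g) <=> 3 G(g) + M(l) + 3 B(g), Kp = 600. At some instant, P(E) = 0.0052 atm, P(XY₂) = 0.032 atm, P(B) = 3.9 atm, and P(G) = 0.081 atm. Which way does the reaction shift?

(M is a pure liquid — omitted from Qp.)
Qp = P(G)³·P(B)³ / (P(E)·P(XY₂)) = (0.081)³·(3.9)³ / ((0.0052)·(0.032)) = 190
Qp = 190 < Kp = 600, so the forward reaction proceeds.

toward products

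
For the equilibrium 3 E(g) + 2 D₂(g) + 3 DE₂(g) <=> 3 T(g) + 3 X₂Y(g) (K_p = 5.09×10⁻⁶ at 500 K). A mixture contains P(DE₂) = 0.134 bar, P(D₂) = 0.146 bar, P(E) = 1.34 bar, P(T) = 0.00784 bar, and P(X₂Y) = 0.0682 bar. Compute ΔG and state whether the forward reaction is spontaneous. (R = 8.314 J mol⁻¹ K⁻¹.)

Q_p = P(T)³·P(X₂Y)³ / (P(E)³·P(D₂)²·P(DE₂)³) = (0.00784)³·(0.0682)³ / ((1.34)³·(0.146)²·(0.134)³) = 1.24×10⁻⁶
ΔG = RT ln(Q_p/K_p) = (8.314 J mol⁻¹ K⁻¹)(500 K) × ln(1.24×10⁻⁶/5.09×10⁻⁶)
   = (4.157 kJ/mol)(-1.412) = -5.87 kJ/mol
ΔG < 0, so the forward reaction is spontaneous (proceeds forward).

ΔG = -5.87 kJ/mol; the forward reaction is spontaneous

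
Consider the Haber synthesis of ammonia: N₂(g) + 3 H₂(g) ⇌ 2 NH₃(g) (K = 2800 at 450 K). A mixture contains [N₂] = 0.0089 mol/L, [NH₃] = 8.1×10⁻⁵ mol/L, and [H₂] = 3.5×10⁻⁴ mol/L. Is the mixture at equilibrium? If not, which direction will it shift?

no; Q > K, reaction proceeds in reverse

Q = [NH₃]² / ([N₂]·[H₂]³) = (8.1×10⁻⁵)² / ((0.0089)·(3.5×10⁻⁴)³) = 17000
Q = 17000 > K = 2800: net reverse reaction.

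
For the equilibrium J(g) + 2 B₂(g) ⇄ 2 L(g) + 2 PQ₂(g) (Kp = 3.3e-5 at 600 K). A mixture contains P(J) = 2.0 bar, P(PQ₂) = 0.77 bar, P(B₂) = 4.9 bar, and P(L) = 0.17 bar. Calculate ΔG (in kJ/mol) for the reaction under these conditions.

Qp = P(L)²·P(PQ₂)² / (P(J)·P(B₂)²) = (0.17)²·(0.77)² / ((2.0)·(4.9)²) = 3.57e-4
ΔG = RT ln(Qp/Kp) = (8.314 J mol⁻¹ K⁻¹)(600 K) × ln(3.57e-4/3.3e-5)
   = (4.988 kJ/mol)(2.381) = 11.9 kJ/mol
ΔG > 0, so the forward reaction is non-spontaneous (proceeds in reverse).

ΔG = 11.9 kJ/mol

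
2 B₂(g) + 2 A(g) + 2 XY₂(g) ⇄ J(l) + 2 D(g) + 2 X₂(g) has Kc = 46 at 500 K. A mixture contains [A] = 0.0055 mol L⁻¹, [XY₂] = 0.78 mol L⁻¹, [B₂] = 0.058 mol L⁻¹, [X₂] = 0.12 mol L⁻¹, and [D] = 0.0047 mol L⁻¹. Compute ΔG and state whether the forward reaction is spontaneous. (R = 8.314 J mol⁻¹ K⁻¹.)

(J is a pure liquid — omitted from Qc.)
Qc = [D]²·[X₂]² / ([B₂]²·[A]²·[XY₂]²) = (0.0047)²·(0.12)² / ((0.058)²·(0.0055)²·(0.78)²) = 5.14
ΔG = RT ln(Qc/Kc) = (8.314 J mol⁻¹ K⁻¹)(500 K) × ln(5.14/46)
   = (4.157 kJ/mol)(-2.192) = -9.11 kJ/mol
ΔG < 0, so the forward reaction is spontaneous (proceeds forward).

ΔG = -9.11 kJ/mol; the forward reaction is spontaneous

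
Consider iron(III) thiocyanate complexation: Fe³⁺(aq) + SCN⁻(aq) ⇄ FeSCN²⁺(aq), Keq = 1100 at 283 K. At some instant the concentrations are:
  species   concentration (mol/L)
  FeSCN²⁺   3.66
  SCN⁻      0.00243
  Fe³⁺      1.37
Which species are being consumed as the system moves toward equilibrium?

Q = [FeSCN²⁺] / ([Fe³⁺]·[SCN⁻]) = (3.66) / ((1.37)·(0.00243)) = 1100
Q = 1100 = Keq; the system is at equilibrium.

none (at equilibrium)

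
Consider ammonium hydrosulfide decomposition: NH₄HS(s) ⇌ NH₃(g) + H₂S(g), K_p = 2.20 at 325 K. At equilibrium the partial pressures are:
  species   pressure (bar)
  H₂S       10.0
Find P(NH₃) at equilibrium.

P(NH₃) = 0.220 bar

(NH₄HS is a pure solid — omitted from K_p.)
At equilibrium, K_p = P(NH₃)·P(H₂S) = 2.20.
(P(NH₃))·(10.0) = 2.20
P(NH₃) = 0.220 bar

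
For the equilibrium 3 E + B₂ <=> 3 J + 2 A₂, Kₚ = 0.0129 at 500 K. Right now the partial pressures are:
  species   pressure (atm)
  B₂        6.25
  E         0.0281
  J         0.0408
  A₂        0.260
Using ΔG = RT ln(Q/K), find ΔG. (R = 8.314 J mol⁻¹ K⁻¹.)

ΔG = 3.92 kJ/mol

Qₚ = P(J)³·P(A₂)² / (P(E)³·P(B₂)) = (0.0408)³·(0.260)² / ((0.0281)³·(6.25)) = 0.0331
ΔG = RT ln(Qₚ/Kₚ) = (8.314 J mol⁻¹ K⁻¹)(500 K) × ln(0.0331/0.0129)
   = (4.157 kJ/mol)(0.9423) = 3.92 kJ/mol
ΔG > 0, so the forward reaction is non-spontaneous (proceeds in reverse).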